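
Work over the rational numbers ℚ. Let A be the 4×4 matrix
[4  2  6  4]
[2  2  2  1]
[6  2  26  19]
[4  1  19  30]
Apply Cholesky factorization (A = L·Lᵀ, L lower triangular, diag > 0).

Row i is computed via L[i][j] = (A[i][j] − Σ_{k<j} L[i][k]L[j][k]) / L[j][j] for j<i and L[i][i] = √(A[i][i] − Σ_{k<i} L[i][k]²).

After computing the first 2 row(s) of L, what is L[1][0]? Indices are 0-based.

Step 1: L[0][0] = √(4) = 2.
  L[1][0] = (2) / L[0][0] = 1.
Step 2: L[1][1] = √(1) = 1.

L[1][0] = 1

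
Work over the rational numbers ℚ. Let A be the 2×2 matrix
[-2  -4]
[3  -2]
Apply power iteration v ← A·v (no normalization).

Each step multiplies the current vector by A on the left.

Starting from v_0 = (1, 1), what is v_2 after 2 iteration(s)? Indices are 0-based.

v_0 = (1, 1).
v_1 = A·v_0 = (-6, 1).
v_2 = A·v_1 = (8, -20).

v_2 = (8, -20)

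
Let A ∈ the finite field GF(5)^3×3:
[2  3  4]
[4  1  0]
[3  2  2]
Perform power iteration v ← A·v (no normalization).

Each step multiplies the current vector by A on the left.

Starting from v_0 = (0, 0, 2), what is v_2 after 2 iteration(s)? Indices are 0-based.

v_0 = (0, 0, 2).
v_1 = A·v_0 = (3, 0, 4).
v_2 = A·v_1 = (2, 2, 2).

v_2 = (2, 2, 2)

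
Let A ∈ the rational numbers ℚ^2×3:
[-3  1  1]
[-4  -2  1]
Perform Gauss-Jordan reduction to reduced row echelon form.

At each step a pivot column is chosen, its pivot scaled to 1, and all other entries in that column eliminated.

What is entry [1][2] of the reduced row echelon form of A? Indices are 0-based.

M[1][2] = 1/10

step 1: normalize row 0 (÷-3) = (1, -1/3, -1/3)
  row 1: subtract -4×row0 = (0, -10/3, -1/3)
step 2: normalize row 1 (÷-10/3) = (0, 1, 1/10)
  row 0: subtract -1/3×row1 = (1, 0, -3/10)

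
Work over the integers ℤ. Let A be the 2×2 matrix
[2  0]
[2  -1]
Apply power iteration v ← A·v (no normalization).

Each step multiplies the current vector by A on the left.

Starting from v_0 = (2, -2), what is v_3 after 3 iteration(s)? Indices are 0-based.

v_3 = (16, 14)

v_0 = (2, -2).
v_1 = A·v_0 = (4, 6).
v_2 = A·v_1 = (8, 2).
v_3 = A·v_2 = (16, 14).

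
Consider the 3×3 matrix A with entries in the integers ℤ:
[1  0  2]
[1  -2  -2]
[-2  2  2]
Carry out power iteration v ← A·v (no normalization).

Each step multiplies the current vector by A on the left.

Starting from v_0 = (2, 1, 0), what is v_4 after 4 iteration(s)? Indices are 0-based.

v_0 = (2, 1, 0).
v_1 = A·v_0 = (2, 0, -2).
v_2 = A·v_1 = (-2, 6, -8).
v_3 = A·v_2 = (-18, 2, 0).
v_4 = A·v_3 = (-18, -22, 40).

v_4 = (-18, -22, 40)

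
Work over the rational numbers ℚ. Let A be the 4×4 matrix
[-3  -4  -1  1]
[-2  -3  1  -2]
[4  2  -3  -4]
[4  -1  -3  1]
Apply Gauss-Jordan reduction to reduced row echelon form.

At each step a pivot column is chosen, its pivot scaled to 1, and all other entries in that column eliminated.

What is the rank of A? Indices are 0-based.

rank = 4

[1] R0 /= -3  ⇒  (1, 4/3, 1/3, -1/3)
     R1 -= -2·R0  ⇒  (0, -1/3, 5/3, -8/3)
     R2 -= 4·R0  ⇒  (0, -10/3, -13/3, -8/3)
     R3 -= 4·R0  ⇒  (0, -19/3, -13/3, 7/3)
[2] R1 /= -1/3  ⇒  (0, 1, -5, 8)
     R0 -= 4/3·R1  ⇒  (1, 0, 7, -11)
     R2 -= -10/3·R1  ⇒  (0, 0, -21, 24)
     R3 -= -19/3·R1  ⇒  (0, 0, -36, 53)
[3] R2 /= -21  ⇒  (0, 0, 1, -8/7)
     R0 -= 7·R2  ⇒  (1, 0, 0, -3)
     R1 -= -5·R2  ⇒  (0, 1, 0, 16/7)
     R3 -= -36·R2  ⇒  (0, 0, 0, 83/7)
[4] R3 /= 83/7  ⇒  (0, 0, 0, 1)
     R0 -= -3·R3  ⇒  (1, 0, 0, 0)
     R1 -= 16/7·R3  ⇒  (0, 1, 0, 0)
     R2 -= -8/7·R3  ⇒  (0, 0, 1, 0)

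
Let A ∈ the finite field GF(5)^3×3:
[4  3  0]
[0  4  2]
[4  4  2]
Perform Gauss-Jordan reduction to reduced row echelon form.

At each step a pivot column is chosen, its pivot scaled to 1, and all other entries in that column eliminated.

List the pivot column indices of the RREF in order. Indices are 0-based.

pivot columns: 0, 1, 2

[1] R0 /= 4  ⇒  (1, 2, 0)
     R2 -= 4·R0  ⇒  (0, 1, 2)
[2] R1 /= 4  ⇒  (0, 1, 3)
     R0 -= 2·R1  ⇒  (1, 0, 4)
     R2 -= 1·R1  ⇒  (0, 0, 4)
[3] R2 /= 4  ⇒  (0, 0, 1)
     R0 -= 4·R2  ⇒  (1, 0, 0)
     R1 -= 3·R2  ⇒  (0, 1, 0)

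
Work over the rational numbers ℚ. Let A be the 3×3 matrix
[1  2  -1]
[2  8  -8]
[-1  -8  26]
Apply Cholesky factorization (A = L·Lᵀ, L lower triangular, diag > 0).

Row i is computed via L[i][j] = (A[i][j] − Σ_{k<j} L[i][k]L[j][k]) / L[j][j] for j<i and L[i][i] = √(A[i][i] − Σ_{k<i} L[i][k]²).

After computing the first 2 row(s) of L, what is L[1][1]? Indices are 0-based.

Step 1: L[0][0] = √(1) = 1.
  L[1][0] = (2) / L[0][0] = 2.
Step 2: L[1][1] = √(4) = 2.

L[1][1] = 2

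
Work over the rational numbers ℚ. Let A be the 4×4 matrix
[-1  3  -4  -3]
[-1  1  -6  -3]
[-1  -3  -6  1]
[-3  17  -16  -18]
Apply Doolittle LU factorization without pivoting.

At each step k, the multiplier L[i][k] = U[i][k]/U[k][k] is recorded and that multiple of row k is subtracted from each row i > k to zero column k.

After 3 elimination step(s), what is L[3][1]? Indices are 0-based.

[col 0] pivot -1
  R1 -= 1*R0 → (0, -2, -2, 0)  (L[1][0] := 1)
  R2 -= 1*R0 → (0, -6, -2, 4)  (L[2][0] := 1)
  R3 -= 3*R0 → (0, 8, -4, -9)  (L[3][0] := 3)
[col 1] pivot -2
  R2 -= 3*R1 → (0, 0, 4, 4)  (L[2][1] := 3)
  R3 -= -4*R1 → (0, 0, -12, -9)  (L[3][1] := -4)
[col 2] pivot 4
  R3 -= -3*R2 → (0, 0, 0, 3)  (L[3][2] := -3)

L[3][1] = -4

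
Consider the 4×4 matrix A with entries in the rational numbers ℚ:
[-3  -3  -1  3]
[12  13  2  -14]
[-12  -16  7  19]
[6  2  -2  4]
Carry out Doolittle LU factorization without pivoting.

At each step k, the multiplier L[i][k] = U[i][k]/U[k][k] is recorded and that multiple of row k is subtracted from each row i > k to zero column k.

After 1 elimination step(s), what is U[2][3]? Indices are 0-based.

Step 1: pivot at (0,0) is -3.
  row1 ← row1 − (-4)·row0  ⇒  L[1][0]=-4, U row1=(0, 1, -2, -2)
  row2 ← row2 − (4)·row0  ⇒  L[2][0]=4, U row2=(0, -4, 11, 7)
  row3 ← row3 − (-2)·row0  ⇒  L[3][0]=-2, U row3=(0, -4, -4, 10)

U[2][3] = 7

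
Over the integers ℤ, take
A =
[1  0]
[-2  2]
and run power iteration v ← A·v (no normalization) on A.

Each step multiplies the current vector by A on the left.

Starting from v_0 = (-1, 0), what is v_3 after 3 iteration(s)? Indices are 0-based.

v_3 = (-1, 14)

v_0 = (-1, 0).
v_1 = A·v_0 = (-1, 2).
v_2 = A·v_1 = (-1, 6).
v_3 = A·v_2 = (-1, 14).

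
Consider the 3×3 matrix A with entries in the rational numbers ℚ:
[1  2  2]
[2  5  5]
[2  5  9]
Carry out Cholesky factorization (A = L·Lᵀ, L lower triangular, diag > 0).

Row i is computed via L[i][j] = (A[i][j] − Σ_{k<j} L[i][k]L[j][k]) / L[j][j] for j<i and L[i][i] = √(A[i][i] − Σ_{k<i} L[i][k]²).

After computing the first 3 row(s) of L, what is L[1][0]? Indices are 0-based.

Step 1: L[0][0] = √(1) = 1.
  L[1][0] = (2) / L[0][0] = 2.
Step 2: L[1][1] = √(1) = 1.
  L[2][0] = (2) / L[0][0] = 2.
  L[2][1] = (1) / L[1][1] = 1.
Step 3: L[2][2] = √(4) = 2.

L[1][0] = 2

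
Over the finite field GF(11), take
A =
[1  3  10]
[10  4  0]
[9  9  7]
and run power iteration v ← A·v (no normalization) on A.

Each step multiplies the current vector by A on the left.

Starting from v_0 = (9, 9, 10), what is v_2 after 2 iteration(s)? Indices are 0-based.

v_2 = (7, 5, 0)

v_0 = (9, 9, 10).
v_1 = A·v_0 = (4, 5, 1).
v_2 = A·v_1 = (7, 5, 0).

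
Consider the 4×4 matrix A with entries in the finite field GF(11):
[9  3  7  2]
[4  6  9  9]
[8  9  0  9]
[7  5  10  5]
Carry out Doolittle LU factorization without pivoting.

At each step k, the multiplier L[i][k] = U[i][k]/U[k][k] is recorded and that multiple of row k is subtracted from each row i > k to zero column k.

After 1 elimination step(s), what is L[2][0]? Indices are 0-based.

L[2][0] = 7

k=0: U[0][0]=9
  eliminate (1,0): mult=9, new row 1: (0, 1, 1, 2); set L[1][0]=9
  eliminate (2,0): mult=7, new row 2: (0, 10, 6, 6); set L[2][0]=7
  eliminate (3,0): mult=2, new row 3: (0, 10, 7, 1); set L[3][0]=2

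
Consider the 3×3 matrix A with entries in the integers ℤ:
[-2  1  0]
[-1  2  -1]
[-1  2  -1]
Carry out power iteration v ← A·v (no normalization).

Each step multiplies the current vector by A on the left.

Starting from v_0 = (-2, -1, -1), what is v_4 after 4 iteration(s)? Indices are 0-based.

v_4 = (-13, -5, -5)

v_0 = (-2, -1, -1).
v_1 = A·v_0 = (3, 1, 1).
v_2 = A·v_1 = (-5, -2, -2).
v_3 = A·v_2 = (8, 3, 3).
v_4 = A·v_3 = (-13, -5, -5).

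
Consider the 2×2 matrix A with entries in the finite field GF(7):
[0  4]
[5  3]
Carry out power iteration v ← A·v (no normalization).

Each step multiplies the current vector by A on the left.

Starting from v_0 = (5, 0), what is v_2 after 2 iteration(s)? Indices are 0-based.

v_2 = (2, 5)

v_0 = (5, 0).
v_1 = A·v_0 = (0, 4).
v_2 = A·v_1 = (2, 5).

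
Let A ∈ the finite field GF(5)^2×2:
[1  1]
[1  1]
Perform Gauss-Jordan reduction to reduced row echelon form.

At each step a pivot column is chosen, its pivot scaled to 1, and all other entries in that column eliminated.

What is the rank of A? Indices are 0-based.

rank = 1

pivot(0,0)=1: scale R0 → (1, 1)
  clear (1,0): R1 −= (1)R0 → (0, 0)
col 1: no nonzero at/below row 1; advance.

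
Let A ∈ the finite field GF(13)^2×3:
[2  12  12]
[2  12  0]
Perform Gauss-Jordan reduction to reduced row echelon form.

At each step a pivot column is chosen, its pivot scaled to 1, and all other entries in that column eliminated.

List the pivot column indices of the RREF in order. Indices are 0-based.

pivot columns: 0, 2

[1] R0 /= 2  ⇒  (1, 6, 6)
     R1 -= 2·R0  ⇒  (0, 0, 1)
column 1 empty below row 1
[2] R1 /= 1  ⇒  (0, 0, 1)
     R0 -= 6·R1  ⇒  (1, 6, 0)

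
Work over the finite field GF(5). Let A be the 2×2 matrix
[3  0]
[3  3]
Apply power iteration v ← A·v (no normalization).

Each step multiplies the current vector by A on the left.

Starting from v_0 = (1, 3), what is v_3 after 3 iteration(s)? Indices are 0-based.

v_0 = (1, 3).
v_1 = A·v_0 = (3, 2).
v_2 = A·v_1 = (4, 0).
v_3 = A·v_2 = (2, 2).

v_3 = (2, 2)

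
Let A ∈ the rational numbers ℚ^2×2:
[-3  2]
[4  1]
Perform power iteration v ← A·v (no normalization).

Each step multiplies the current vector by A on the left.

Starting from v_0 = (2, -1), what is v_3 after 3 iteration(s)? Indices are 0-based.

v_0 = (2, -1).
v_1 = A·v_0 = (-8, 7).
v_2 = A·v_1 = (38, -25).
v_3 = A·v_2 = (-164, 127).

v_3 = (-164, 127)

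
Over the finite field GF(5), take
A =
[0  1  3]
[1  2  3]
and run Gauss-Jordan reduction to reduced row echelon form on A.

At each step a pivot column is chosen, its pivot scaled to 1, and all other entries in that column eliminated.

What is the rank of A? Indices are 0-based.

[1] R0 <-> R1
[1] R0 /= 1  ⇒  (1, 2, 3)
[2] R1 /= 1  ⇒  (0, 1, 3)
     R0 -= 2·R1  ⇒  (1, 0, 2)

rank = 2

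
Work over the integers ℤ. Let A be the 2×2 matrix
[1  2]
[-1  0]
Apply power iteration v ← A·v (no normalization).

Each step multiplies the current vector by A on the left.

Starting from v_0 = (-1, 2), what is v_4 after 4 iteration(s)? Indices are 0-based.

v_4 = (-11, 1)

v_0 = (-1, 2).
v_1 = A·v_0 = (3, 1).
v_2 = A·v_1 = (5, -3).
v_3 = A·v_2 = (-1, -5).
v_4 = A·v_3 = (-11, 1).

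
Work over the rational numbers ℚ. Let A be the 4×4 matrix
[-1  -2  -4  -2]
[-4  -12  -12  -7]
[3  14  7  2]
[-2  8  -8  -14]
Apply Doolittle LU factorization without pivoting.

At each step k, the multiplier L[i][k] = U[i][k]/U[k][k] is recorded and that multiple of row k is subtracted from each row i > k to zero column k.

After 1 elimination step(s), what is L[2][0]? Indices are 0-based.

[col 0] pivot -1
  R1 -= 4*R0 → (0, -4, 4, 1)  (L[1][0] := 4)
  R2 -= -3*R0 → (0, 8, -5, -4)  (L[2][0] := -3)
  R3 -= 2*R0 → (0, 12, 0, -10)  (L[3][0] := 2)

L[2][0] = -3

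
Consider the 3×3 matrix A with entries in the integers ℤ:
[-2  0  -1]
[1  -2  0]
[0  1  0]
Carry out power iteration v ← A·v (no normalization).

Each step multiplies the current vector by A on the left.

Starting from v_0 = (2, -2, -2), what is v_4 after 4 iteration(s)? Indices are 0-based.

v_4 = (50, -86, 34)

v_0 = (2, -2, -2).
v_1 = A·v_0 = (-2, 6, -2).
v_2 = A·v_1 = (6, -14, 6).
v_3 = A·v_2 = (-18, 34, -14).
v_4 = A·v_3 = (50, -86, 34).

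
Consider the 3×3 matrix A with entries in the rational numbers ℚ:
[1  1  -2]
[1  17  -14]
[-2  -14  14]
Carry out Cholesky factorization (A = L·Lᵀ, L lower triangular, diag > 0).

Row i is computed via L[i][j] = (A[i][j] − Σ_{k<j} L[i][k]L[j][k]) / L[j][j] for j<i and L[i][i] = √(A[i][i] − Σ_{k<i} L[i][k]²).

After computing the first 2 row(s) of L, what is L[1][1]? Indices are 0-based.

Step 1: L[0][0] = √(1) = 1.
  L[1][0] = (1) / L[0][0] = 1.
Step 2: L[1][1] = √(16) = 4.

L[1][1] = 4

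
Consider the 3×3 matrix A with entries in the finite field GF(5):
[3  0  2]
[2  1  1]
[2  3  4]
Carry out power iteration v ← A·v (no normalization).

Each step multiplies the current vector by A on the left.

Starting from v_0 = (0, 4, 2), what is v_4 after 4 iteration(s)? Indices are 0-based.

v_4 = (4, 0, 3)

v_0 = (0, 4, 2).
v_1 = A·v_0 = (4, 1, 0).
v_2 = A·v_1 = (2, 4, 1).
v_3 = A·v_2 = (3, 4, 0).
v_4 = A·v_3 = (4, 0, 3).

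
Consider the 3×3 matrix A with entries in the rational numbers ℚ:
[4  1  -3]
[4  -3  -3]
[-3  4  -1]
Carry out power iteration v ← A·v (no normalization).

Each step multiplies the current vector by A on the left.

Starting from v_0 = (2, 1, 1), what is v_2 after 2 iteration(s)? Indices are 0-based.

v_0 = (2, 1, 1).
v_1 = A·v_0 = (6, 2, -3).
v_2 = A·v_1 = (35, 27, -7).

v_2 = (35, 27, -7)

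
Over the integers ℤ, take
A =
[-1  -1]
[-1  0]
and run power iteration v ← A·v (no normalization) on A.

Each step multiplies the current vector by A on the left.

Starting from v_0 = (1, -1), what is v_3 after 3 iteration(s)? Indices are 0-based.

v_0 = (1, -1).
v_1 = A·v_0 = (0, -1).
v_2 = A·v_1 = (1, 0).
v_3 = A·v_2 = (-1, -1).

v_3 = (-1, -1)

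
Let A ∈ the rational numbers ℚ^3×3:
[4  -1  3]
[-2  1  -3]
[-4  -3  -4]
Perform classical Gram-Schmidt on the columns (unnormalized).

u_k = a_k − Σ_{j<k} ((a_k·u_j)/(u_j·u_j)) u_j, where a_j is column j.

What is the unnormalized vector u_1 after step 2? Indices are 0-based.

Step 1: u_0 = a_0 = (4, -2, -4).
Step 2: u_1 = a_1 − (1/6)·u_0 = (-5/3, 4/3, -7/3).

u_1 = (-5/3, 4/3, -7/3)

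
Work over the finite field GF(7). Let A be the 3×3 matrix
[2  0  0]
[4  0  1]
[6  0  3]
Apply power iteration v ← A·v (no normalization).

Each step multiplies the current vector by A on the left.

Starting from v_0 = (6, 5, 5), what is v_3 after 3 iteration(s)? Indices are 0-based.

v_0 = (6, 5, 5).
v_1 = A·v_0 = (5, 1, 2).
v_2 = A·v_1 = (3, 1, 1).
v_3 = A·v_2 = (6, 6, 0).

v_3 = (6, 6, 0)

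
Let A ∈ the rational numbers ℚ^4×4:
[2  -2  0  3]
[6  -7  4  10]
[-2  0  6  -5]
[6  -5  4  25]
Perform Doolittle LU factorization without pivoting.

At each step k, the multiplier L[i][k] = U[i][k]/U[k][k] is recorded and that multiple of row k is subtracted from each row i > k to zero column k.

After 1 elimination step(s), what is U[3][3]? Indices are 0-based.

k=0: U[0][0]=2
  eliminate (1,0): mult=3, new row 1: (0, -1, 4, 1); set L[1][0]=3
  eliminate (2,0): mult=-1, new row 2: (0, -2, 6, -2); set L[2][0]=-1
  eliminate (3,0): mult=3, new row 3: (0, 1, 4, 16); set L[3][0]=3

U[3][3] = 16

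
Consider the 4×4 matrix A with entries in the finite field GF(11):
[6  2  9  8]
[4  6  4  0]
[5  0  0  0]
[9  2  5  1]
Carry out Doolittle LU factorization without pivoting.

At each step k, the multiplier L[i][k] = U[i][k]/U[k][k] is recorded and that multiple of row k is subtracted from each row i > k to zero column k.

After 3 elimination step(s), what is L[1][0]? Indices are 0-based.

Step 1: pivot at (0,0) is 6.
  row1 ← row1 − (8)·row0  ⇒  L[1][0]=8, U row1=(0, 1, 9, 2)
  row2 ← row2 − (10)·row0  ⇒  L[2][0]=10, U row2=(0, 2, 9, 8)
  row3 ← row3 − (7)·row0  ⇒  L[3][0]=7, U row3=(0, 10, 8, 0)
Step 2: pivot at (1,1) is 1.
  row2 ← row2 − (2)·row1  ⇒  L[2][1]=2, U row2=(0, 0, 2, 4)
  row3 ← row3 − (10)·row1  ⇒  L[3][1]=10, U row3=(0, 0, 6, 2)
Step 3: pivot at (2,2) is 2.
  row3 ← row3 − (3)·row2  ⇒  L[3][2]=3, U row3=(0, 0, 0, 1)

L[1][0] = 8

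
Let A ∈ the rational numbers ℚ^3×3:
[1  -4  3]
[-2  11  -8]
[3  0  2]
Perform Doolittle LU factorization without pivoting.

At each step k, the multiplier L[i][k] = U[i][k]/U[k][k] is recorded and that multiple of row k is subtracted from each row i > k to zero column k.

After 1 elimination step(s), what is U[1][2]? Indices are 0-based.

Step 1: pivot at (0,0) is 1.
  row1 ← row1 − (-2)·row0  ⇒  L[1][0]=-2, U row1=(0, 3, -2)
  row2 ← row2 − (3)·row0  ⇒  L[2][0]=3, U row2=(0, 12, -7)

U[1][2] = -2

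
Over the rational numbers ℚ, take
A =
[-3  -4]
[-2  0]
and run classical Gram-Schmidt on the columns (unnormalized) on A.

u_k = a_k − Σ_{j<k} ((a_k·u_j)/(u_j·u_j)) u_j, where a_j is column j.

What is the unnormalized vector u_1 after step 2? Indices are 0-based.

Step 1: u_0 = a_0 = (-3, -2).
Step 2: u_1 = a_1 − (12/13)·u_0 = (-16/13, 24/13).

u_1 = (-16/13, 24/13)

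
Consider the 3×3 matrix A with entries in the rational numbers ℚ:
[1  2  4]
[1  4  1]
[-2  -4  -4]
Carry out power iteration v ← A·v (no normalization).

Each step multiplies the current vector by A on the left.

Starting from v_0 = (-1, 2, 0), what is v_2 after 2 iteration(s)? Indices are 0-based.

v_2 = (-7, 25, -10)

v_0 = (-1, 2, 0).
v_1 = A·v_0 = (3, 7, -6).
v_2 = A·v_1 = (-7, 25, -10).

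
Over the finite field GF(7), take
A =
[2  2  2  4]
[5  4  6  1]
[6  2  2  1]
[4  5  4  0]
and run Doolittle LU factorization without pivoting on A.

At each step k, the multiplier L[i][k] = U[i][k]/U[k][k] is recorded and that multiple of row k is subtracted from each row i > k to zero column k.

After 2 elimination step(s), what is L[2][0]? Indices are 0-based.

L[2][0] = 3

Step 1: pivot at (0,0) is 2.
  row1 ← row1 − (6)·row0  ⇒  L[1][0]=6, U row1=(0, 6, 1, 5)
  row2 ← row2 − (3)·row0  ⇒  L[2][0]=3, U row2=(0, 3, 3, 3)
  row3 ← row3 − (2)·row0  ⇒  L[3][0]=2, U row3=(0, 1, 0, 6)
Step 2: pivot at (1,1) is 6.
  row2 ← row2 − (4)·row1  ⇒  L[2][1]=4, U row2=(0, 0, 6, 4)
  row3 ← row3 − (6)·row1  ⇒  L[3][1]=6, U row3=(0, 0, 1, 4)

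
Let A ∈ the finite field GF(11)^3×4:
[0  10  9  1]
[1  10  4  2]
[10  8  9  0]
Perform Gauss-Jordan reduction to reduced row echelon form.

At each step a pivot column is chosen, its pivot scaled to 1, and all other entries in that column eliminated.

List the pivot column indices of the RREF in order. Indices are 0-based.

pivot(0,0): swap R0↔R1
pivot(0,0)=1: scale R0 → (1, 10, 4, 2)
  clear (2,0): R2 −= (10)R0 → (0, 7, 2, 2)
pivot(1,1)=10: scale R1 → (0, 1, 2, 10)
  clear (0,1): R0 −= (10)R1 → (1, 0, 6, 1)
  clear (2,1): R2 −= (7)R1 → (0, 0, 10, 9)
pivot(2,2)=10: scale R2 → (0, 0, 1, 2)
  clear (0,2): R0 −= (6)R2 → (1, 0, 0, 0)
  clear (1,2): R1 −= (2)R2 → (0, 1, 0, 6)

pivot columns: 0, 1, 2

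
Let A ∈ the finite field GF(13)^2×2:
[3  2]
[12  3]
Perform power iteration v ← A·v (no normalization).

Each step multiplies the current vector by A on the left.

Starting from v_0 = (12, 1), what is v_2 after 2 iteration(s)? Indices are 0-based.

v_2 = (5, 0)

v_0 = (12, 1).
v_1 = A·v_0 = (12, 4).
v_2 = A·v_1 = (5, 0).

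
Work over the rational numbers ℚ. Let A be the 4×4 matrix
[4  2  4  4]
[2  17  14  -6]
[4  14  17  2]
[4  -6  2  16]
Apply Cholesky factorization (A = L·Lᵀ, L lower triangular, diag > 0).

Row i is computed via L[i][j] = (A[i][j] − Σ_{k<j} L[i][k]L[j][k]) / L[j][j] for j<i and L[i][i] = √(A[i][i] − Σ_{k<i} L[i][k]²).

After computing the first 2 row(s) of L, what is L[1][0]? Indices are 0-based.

Step 1: L[0][0] = √(4) = 2.
  L[1][0] = (2) / L[0][0] = 1.
Step 2: L[1][1] = √(16) = 4.

L[1][0] = 1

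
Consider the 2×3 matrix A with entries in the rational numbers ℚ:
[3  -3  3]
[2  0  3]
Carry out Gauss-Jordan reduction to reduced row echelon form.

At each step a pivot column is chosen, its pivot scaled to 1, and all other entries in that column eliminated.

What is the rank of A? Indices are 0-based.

[1] R0 /= 3  ⇒  (1, -1, 1)
     R1 -= 2·R0  ⇒  (0, 2, 1)
[2] R1 /= 2  ⇒  (0, 1, 1/2)
     R0 -= -1·R1  ⇒  (1, 0, 3/2)

rank = 2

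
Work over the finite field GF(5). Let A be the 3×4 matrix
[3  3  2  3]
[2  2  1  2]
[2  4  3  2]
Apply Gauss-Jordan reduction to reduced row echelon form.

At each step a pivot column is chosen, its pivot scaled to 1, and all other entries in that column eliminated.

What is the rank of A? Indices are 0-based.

pivot(0,0)=3: scale R0 → (1, 1, 4, 1)
  clear (1,0): R1 −= (2)R0 → (0, 0, 3, 0)
  clear (2,0): R2 −= (2)R0 → (0, 2, 0, 0)
pivot(1,1): swap R1↔R2
pivot(1,1)=2: scale R1 → (0, 1, 0, 0)
  clear (0,1): R0 −= (1)R1 → (1, 0, 4, 1)
pivot(2,2)=3: scale R2 → (0, 0, 1, 0)
  clear (0,2): R0 −= (4)R2 → (1, 0, 0, 1)

rank = 3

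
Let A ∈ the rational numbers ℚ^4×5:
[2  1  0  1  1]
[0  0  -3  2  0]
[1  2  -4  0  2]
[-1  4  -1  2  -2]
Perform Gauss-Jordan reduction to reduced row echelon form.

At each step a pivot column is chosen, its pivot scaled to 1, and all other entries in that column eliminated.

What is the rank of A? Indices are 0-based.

[1] R0 /= 2  ⇒  (1, 1/2, 0, 1/2, 1/2)
     R2 -= 1·R0  ⇒  (0, 3/2, -4, -1/2, 3/2)
     R3 -= -1·R0  ⇒  (0, 9/2, -1, 5/2, -3/2)
[2] R1 <-> R2
[2] R1 /= 3/2  ⇒  (0, 1, -8/3, -1/3, 1)
     R0 -= 1/2·R1  ⇒  (1, 0, 4/3, 2/3, 0)
     R3 -= 9/2·R1  ⇒  (0, 0, 11, 4, -6)
[3] R2 /= -3  ⇒  (0, 0, 1, -2/3, 0)
     R0 -= 4/3·R2  ⇒  (1, 0, 0, 14/9, 0)
     R1 -= -8/3·R2  ⇒  (0, 1, 0, -19/9, 1)
     R3 -= 11·R2  ⇒  (0, 0, 0, 34/3, -6)
[4] R3 /= 34/3  ⇒  (0, 0, 0, 1, -9/17)
     R0 -= 14/9·R3  ⇒  (1, 0, 0, 0, 14/17)
     R1 -= -19/9·R3  ⇒  (0, 1, 0, 0, -2/17)
     R2 -= -2/3·R3  ⇒  (0, 0, 1, 0, -6/17)

rank = 4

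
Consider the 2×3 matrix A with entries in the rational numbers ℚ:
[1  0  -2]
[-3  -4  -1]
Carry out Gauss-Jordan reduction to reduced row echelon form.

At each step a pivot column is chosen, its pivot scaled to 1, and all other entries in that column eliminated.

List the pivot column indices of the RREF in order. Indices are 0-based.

pivot columns: 0, 1

pivot(0,0)=1: scale R0 → (1, 0, -2)
  clear (1,0): R1 −= (-3)R0 → (0, -4, -7)
pivot(1,1)=-4: scale R1 → (0, 1, 7/4)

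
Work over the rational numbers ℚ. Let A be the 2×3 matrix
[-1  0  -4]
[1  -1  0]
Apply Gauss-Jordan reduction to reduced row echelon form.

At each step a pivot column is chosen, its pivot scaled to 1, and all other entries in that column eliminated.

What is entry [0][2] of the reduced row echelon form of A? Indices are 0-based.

M[0][2] = 4

[1] R0 /= -1  ⇒  (1, 0, 4)
     R1 -= 1·R0  ⇒  (0, -1, -4)
[2] R1 /= -1  ⇒  (0, 1, 4)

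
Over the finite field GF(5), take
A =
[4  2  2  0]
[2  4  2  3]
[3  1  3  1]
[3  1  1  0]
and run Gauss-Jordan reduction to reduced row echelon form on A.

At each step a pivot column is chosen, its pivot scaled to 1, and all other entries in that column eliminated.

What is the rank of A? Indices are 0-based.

rank = 4

pivot(0,0)=4: scale R0 → (1, 3, 3, 0)
  clear (1,0): R1 −= (2)R0 → (0, 3, 1, 3)
  clear (2,0): R2 −= (3)R0 → (0, 2, 4, 1)
  clear (3,0): R3 −= (3)R0 → (0, 2, 2, 0)
pivot(1,1)=3: scale R1 → (0, 1, 2, 1)
  clear (0,1): R0 −= (3)R1 → (1, 0, 2, 2)
  clear (2,1): R2 −= (2)R1 → (0, 0, 0, 4)
  clear (3,1): R3 −= (2)R1 → (0, 0, 3, 3)
pivot(2,2): swap R2↔R3
pivot(2,2)=3: scale R2 → (0, 0, 1, 1)
  clear (0,2): R0 −= (2)R2 → (1, 0, 0, 0)
  clear (1,2): R1 −= (2)R2 → (0, 1, 0, 4)
pivot(3,3)=4: scale R3 → (0, 0, 0, 1)
  clear (1,3): R1 −= (4)R3 → (0, 1, 0, 0)
  clear (2,3): R2 −= (1)R3 → (0, 0, 1, 0)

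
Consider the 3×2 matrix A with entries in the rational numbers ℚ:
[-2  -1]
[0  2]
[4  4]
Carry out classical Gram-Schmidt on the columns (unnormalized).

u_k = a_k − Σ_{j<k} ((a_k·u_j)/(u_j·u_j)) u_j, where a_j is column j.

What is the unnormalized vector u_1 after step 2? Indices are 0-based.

Step 1: u_0 = a_0 = (-2, 0, 4).
Step 2: u_1 = a_1 − (9/10)·u_0 = (4/5, 2, 2/5).

u_1 = (4/5, 2, 2/5)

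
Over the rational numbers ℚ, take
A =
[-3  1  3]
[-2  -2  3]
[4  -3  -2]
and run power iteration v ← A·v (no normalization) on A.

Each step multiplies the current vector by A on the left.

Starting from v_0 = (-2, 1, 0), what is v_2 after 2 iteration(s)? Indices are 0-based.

v_0 = (-2, 1, 0).
v_1 = A·v_0 = (7, 2, -11).
v_2 = A·v_1 = (-52, -51, 44).

v_2 = (-52, -51, 44)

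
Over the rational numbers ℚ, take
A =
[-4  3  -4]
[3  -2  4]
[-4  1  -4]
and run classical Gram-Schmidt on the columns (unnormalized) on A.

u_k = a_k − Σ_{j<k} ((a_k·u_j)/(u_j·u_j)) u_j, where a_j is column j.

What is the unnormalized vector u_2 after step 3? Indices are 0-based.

u_2 = (4/9, 32/45, 4/45)

Step 1: u_0 = a_0 = (-4, 3, -4).
Step 2: u_1 = a_1 − (-22/41)·u_0 = (35/41, -16/41, -47/41).
Step 3: u_2 = a_2 − (44/41)·u_0 − (-8/45)·u_1 = (4/9, 32/45, 4/45).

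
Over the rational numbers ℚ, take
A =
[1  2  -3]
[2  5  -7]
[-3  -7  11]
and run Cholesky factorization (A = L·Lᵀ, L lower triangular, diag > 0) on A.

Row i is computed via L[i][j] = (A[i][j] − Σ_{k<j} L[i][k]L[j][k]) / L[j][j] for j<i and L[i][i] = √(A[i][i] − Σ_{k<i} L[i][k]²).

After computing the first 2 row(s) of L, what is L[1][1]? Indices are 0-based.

Step 1: L[0][0] = √(1) = 1.
  L[1][0] = (2) / L[0][0] = 2.
Step 2: L[1][1] = √(1) = 1.

L[1][1] = 1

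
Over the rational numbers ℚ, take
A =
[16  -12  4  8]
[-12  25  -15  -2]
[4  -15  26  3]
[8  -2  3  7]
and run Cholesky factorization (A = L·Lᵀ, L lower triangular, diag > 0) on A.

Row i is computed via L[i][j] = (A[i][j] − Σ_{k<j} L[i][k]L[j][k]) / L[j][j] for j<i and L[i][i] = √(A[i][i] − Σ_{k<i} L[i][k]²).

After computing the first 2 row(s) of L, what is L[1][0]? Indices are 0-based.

L[1][0] = -3

Step 1: L[0][0] = √(16) = 4.
  L[1][0] = (-12) / L[0][0] = -3.
Step 2: L[1][1] = √(16) = 4.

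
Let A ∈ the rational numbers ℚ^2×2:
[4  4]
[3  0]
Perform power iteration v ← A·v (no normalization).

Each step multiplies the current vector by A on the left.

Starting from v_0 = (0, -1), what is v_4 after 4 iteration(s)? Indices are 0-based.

v_0 = (0, -1).
v_1 = A·v_0 = (-4, 0).
v_2 = A·v_1 = (-16, -12).
v_3 = A·v_2 = (-112, -48).
v_4 = A·v_3 = (-640, -336).

v_4 = (-640, -336)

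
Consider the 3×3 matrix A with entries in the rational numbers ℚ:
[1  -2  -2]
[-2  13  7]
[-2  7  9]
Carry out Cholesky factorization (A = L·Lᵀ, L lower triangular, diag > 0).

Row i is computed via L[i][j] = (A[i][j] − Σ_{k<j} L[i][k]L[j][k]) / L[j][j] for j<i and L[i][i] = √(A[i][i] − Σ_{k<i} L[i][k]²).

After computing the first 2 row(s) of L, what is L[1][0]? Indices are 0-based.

L[1][0] = -2

Step 1: L[0][0] = √(1) = 1.
  L[1][0] = (-2) / L[0][0] = -2.
Step 2: L[1][1] = √(9) = 3.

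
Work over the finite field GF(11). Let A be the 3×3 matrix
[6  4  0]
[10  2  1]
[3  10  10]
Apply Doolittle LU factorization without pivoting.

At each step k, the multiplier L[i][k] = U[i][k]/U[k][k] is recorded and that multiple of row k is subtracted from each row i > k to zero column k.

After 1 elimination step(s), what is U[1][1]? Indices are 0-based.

U[1][1] = 10

k=0: U[0][0]=6
  eliminate (1,0): mult=9, new row 1: (0, 10, 1); set L[1][0]=9
  eliminate (2,0): mult=6, new row 2: (0, 8, 10); set L[2][0]=6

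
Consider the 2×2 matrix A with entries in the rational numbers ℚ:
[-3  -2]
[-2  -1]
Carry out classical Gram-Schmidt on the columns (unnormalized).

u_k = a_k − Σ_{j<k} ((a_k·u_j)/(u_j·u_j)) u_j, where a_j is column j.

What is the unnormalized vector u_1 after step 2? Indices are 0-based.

Step 1: u_0 = a_0 = (-3, -2).
Step 2: u_1 = a_1 − (8/13)·u_0 = (-2/13, 3/13).

u_1 = (-2/13, 3/13)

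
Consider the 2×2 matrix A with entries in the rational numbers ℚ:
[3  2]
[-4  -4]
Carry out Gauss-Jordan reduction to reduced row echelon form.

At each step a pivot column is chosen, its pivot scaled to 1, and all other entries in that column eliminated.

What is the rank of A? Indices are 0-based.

rank = 2

step 1: normalize row 0 (÷3) = (1, 2/3)
  row 1: subtract -4×row0 = (0, -4/3)
step 2: normalize row 1 (÷-4/3) = (0, 1)
  row 0: subtract 2/3×row1 = (1, 0)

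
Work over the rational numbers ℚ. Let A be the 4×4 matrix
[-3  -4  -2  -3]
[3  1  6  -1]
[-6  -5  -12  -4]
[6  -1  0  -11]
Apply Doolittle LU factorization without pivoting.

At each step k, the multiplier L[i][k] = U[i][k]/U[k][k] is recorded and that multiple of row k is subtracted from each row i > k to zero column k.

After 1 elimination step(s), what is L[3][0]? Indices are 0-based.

Step 1: pivot at (0,0) is -3.
  row1 ← row1 − (-1)·row0  ⇒  L[1][0]=-1, U row1=(0, -3, 4, -4)
  row2 ← row2 − (2)·row0  ⇒  L[2][0]=2, U row2=(0, 3, -8, 2)
  row3 ← row3 − (-2)·row0  ⇒  L[3][0]=-2, U row3=(0, -9, -4, -17)

L[3][0] = -2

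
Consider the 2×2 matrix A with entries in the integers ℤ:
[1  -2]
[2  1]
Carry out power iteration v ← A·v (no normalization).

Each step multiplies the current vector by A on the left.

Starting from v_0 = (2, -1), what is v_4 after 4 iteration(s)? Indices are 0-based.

v_4 = (-38, -41)

v_0 = (2, -1).
v_1 = A·v_0 = (4, 3).
v_2 = A·v_1 = (-2, 11).
v_3 = A·v_2 = (-24, 7).
v_4 = A·v_3 = (-38, -41).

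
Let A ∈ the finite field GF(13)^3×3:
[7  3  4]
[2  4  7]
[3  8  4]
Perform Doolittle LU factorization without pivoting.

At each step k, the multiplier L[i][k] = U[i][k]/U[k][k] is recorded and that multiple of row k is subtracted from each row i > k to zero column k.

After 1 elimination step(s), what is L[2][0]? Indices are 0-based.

Step 1: pivot at (0,0) is 7.
  row1 ← row1 − (4)·row0  ⇒  L[1][0]=4, U row1=(0, 5, 4)
  row2 ← row2 − (6)·row0  ⇒  L[2][0]=6, U row2=(0, 3, 6)

L[2][0] = 6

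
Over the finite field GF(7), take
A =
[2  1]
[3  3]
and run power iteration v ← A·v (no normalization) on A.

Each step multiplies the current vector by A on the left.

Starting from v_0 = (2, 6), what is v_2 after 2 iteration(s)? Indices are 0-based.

v_2 = (2, 4)

v_0 = (2, 6).
v_1 = A·v_0 = (3, 3).
v_2 = A·v_1 = (2, 4).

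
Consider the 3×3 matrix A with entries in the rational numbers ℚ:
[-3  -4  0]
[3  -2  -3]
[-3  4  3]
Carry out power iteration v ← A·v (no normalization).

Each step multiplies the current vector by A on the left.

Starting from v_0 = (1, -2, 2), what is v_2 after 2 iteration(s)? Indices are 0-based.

v_2 = (-19, 28, -26)

v_0 = (1, -2, 2).
v_1 = A·v_0 = (5, 1, -5).
v_2 = A·v_1 = (-19, 28, -26).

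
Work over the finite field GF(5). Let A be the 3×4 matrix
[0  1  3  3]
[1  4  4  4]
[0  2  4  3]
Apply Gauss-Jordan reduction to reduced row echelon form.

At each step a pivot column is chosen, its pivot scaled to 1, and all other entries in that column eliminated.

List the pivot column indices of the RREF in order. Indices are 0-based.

[1] R0 <-> R1
[1] R0 /= 1  ⇒  (1, 4, 4, 4)
[2] R1 /= 1  ⇒  (0, 1, 3, 3)
     R0 -= 4·R1  ⇒  (1, 0, 2, 2)
     R2 -= 2·R1  ⇒  (0, 0, 3, 2)
[3] R2 /= 3  ⇒  (0, 0, 1, 4)
     R0 -= 2·R2  ⇒  (1, 0, 0, 4)
     R1 -= 3·R2  ⇒  (0, 1, 0, 1)

pivot columns: 0, 1, 2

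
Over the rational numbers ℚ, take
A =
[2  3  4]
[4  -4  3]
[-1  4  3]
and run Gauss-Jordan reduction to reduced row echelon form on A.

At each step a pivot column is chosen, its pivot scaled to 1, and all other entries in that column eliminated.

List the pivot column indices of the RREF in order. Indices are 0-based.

pivot columns: 0, 1, 2

pivot(0,0)=2: scale R0 → (1, 3/2, 2)
  clear (1,0): R1 −= (4)R0 → (0, -10, -5)
  clear (2,0): R2 −= (-1)R0 → (0, 11/2, 5)
pivot(1,1)=-10: scale R1 → (0, 1, 1/2)
  clear (0,1): R0 −= (3/2)R1 → (1, 0, 5/4)
  clear (2,1): R2 −= (11/2)R1 → (0, 0, 9/4)
pivot(2,2)=9/4: scale R2 → (0, 0, 1)
  clear (0,2): R0 −= (5/4)R2 → (1, 0, 0)
  clear (1,2): R1 −= (1/2)R2 → (0, 1, 0)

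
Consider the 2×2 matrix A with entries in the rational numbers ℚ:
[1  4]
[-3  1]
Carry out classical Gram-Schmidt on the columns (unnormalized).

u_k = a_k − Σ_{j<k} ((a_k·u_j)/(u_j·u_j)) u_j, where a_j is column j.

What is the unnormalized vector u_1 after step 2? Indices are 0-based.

Step 1: u_0 = a_0 = (1, -3).
Step 2: u_1 = a_1 − (1/10)·u_0 = (39/10, 13/10).

u_1 = (39/10, 13/10)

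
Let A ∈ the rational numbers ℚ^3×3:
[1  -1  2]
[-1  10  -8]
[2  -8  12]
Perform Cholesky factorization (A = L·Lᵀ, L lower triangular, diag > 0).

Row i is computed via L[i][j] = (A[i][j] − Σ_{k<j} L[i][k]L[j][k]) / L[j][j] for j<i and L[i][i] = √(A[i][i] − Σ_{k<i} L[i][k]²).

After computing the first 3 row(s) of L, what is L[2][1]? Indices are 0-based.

Step 1: L[0][0] = √(1) = 1.
  L[1][0] = (-1) / L[0][0] = -1.
Step 2: L[1][1] = √(9) = 3.
  L[2][0] = (2) / L[0][0] = 2.
  L[2][1] = (-6) / L[1][1] = -2.
Step 3: L[2][2] = √(4) = 2.

L[2][1] = -2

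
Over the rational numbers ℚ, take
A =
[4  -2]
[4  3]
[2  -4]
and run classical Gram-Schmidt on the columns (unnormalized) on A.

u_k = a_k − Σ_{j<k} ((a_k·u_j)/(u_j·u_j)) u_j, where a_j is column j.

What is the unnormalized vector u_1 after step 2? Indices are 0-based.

u_1 = (-14/9, 31/9, -34/9)

Step 1: u_0 = a_0 = (4, 4, 2).
Step 2: u_1 = a_1 − (-1/9)·u_0 = (-14/9, 31/9, -34/9).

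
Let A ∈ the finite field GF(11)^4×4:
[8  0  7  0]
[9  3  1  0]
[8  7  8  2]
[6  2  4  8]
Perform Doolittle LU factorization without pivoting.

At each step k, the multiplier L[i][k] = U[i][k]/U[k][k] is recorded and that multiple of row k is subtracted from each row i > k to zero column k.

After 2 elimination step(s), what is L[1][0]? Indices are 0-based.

L[1][0] = 8

Step 1: pivot at (0,0) is 8.
  row1 ← row1 − (8)·row0  ⇒  L[1][0]=8, U row1=(0, 3, 0, 0)
  row2 ← row2 − (1)·row0  ⇒  L[2][0]=1, U row2=(0, 7, 1, 2)
  row3 ← row3 − (9)·row0  ⇒  L[3][0]=9, U row3=(0, 2, 7, 8)
Step 2: pivot at (1,1) is 3.
  row2 ← row2 − (6)·row1  ⇒  L[2][1]=6, U row2=(0, 0, 1, 2)
  row3 ← row3 − (8)·row1  ⇒  L[3][1]=8, U row3=(0, 0, 7, 8)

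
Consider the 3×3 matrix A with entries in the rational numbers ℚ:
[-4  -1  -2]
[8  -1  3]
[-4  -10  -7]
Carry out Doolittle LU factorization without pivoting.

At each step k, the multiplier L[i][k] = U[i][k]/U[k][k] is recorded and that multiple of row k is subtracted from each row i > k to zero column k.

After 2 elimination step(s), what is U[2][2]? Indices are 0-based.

[col 0] pivot -4
  R1 -= -2*R0 → (0, -3, -1)  (L[1][0] := -2)
  R2 -= 1*R0 → (0, -9, -5)  (L[2][0] := 1)
[col 1] pivot -3
  R2 -= 3*R1 → (0, 0, -2)  (L[2][1] := 3)

U[2][2] = -2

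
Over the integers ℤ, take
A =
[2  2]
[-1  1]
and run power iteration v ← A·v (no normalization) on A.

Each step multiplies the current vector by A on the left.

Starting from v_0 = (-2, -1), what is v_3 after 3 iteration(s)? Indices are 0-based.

v_0 = (-2, -1).
v_1 = A·v_0 = (-6, 1).
v_2 = A·v_1 = (-10, 7).
v_3 = A·v_2 = (-6, 17).

v_3 = (-6, 17)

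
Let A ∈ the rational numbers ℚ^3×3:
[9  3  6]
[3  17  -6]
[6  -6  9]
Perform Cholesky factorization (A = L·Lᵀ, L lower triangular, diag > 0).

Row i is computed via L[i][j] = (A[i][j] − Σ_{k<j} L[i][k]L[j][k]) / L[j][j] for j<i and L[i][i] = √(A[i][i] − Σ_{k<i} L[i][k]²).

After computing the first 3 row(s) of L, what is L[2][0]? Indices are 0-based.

Step 1: L[0][0] = √(9) = 3.
  L[1][0] = (3) / L[0][0] = 1.
Step 2: L[1][1] = √(16) = 4.
  L[2][0] = (6) / L[0][0] = 2.
  L[2][1] = (-8) / L[1][1] = -2.
Step 3: L[2][2] = √(1) = 1.

L[2][0] = 2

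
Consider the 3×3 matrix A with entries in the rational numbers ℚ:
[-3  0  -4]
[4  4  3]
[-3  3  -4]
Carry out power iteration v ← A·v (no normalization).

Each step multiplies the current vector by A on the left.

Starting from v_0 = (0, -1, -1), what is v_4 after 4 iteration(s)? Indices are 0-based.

v_4 = (-1264, 447, -1897)

v_0 = (0, -1, -1).
v_1 = A·v_0 = (4, -7, 1).
v_2 = A·v_1 = (-16, -9, -37).
v_3 = A·v_2 = (196, -211, 169).
v_4 = A·v_3 = (-1264, 447, -1897).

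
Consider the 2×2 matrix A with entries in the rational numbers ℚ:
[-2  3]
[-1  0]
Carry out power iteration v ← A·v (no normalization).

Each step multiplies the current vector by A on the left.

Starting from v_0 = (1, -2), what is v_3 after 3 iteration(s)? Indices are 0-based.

v_3 = (-2, -13)

v_0 = (1, -2).
v_1 = A·v_0 = (-8, -1).
v_2 = A·v_1 = (13, 8).
v_3 = A·v_2 = (-2, -13).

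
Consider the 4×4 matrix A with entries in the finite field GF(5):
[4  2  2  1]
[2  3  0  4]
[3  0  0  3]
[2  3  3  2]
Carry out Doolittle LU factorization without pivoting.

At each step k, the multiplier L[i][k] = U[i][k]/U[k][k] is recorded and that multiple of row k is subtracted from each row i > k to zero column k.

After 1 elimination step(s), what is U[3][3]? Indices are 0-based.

U[3][3] = 4

[col 0] pivot 4
  R1 -= 3*R0 → (0, 2, 4, 1)  (L[1][0] := 3)
  R2 -= 2*R0 → (0, 1, 1, 1)  (L[2][0] := 2)
  R3 -= 3*R0 → (0, 2, 2, 4)  (L[3][0] := 3)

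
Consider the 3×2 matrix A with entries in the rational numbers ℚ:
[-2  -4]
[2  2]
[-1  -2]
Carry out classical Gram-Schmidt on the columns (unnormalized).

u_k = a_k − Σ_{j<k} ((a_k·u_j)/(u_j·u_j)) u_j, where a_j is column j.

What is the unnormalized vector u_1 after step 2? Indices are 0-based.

Step 1: u_0 = a_0 = (-2, 2, -1).
Step 2: u_1 = a_1 − (14/9)·u_0 = (-8/9, -10/9, -4/9).

u_1 = (-8/9, -10/9, -4/9)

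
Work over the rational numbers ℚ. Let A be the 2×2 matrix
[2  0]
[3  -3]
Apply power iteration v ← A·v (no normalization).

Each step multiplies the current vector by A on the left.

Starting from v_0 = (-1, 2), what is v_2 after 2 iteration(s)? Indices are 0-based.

v_0 = (-1, 2).
v_1 = A·v_0 = (-2, -9).
v_2 = A·v_1 = (-4, 21).

v_2 = (-4, 21)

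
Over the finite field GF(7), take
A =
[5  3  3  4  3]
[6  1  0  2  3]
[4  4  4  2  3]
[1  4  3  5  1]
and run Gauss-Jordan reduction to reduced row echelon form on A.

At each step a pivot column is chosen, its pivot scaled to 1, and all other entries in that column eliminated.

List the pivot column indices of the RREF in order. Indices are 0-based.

pivot columns: 0, 1, 2, 3

[1] R0 /= 5  ⇒  (1, 2, 2, 5, 2)
     R1 -= 6·R0  ⇒  (0, 3, 2, 0, 5)
     R2 -= 4·R0  ⇒  (0, 3, 3, 3, 2)
     R3 -= 1·R0  ⇒  (0, 2, 1, 0, 6)
[2] R1 /= 3  ⇒  (0, 1, 3, 0, 4)
     R0 -= 2·R1  ⇒  (1, 0, 3, 5, 1)
     R2 -= 3·R1  ⇒  (0, 0, 1, 3, 4)
     R3 -= 2·R1  ⇒  (0, 0, 2, 0, 5)
[3] R2 /= 1  ⇒  (0, 0, 1, 3, 4)
     R0 -= 3·R2  ⇒  (1, 0, 0, 3, 3)
     R1 -= 3·R2  ⇒  (0, 1, 0, 5, 6)
     R3 -= 2·R2  ⇒  (0, 0, 0, 1, 4)
[4] R3 /= 1  ⇒  (0, 0, 0, 1, 4)
     R0 -= 3·R3  ⇒  (1, 0, 0, 0, 5)
     R1 -= 5·R3  ⇒  (0, 1, 0, 0, 0)
     R2 -= 3·R3  ⇒  (0, 0, 1, 0, 6)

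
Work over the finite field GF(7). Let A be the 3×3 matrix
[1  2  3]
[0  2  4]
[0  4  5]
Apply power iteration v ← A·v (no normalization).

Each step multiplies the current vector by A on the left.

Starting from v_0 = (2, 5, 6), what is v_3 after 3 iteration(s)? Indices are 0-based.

v_0 = (2, 5, 6).
v_1 = A·v_0 = (2, 6, 1).
v_2 = A·v_1 = (3, 2, 1).
v_3 = A·v_2 = (3, 1, 6).

v_3 = (3, 1, 6)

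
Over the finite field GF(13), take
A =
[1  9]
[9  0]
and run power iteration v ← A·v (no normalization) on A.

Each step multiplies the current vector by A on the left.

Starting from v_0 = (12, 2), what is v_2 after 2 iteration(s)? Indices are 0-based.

v_2 = (1, 10)

v_0 = (12, 2).
v_1 = A·v_0 = (4, 4).
v_2 = A·v_1 = (1, 10).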